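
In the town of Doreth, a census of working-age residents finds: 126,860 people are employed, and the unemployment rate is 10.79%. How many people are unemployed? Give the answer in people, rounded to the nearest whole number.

About 15,344 are unemployed.

Let U be the number unemployed. The labor force is E + U, and U/(E+U) = 0.1079.
So U = 0.1079 × 126,860 / (1 − 0.1079) = 13688.19 / 0.8921 ≈ 15,344.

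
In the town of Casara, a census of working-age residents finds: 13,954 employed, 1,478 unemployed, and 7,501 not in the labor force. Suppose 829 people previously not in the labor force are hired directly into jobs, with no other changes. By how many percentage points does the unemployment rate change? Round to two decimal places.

Initially, labor force = 13,954 + 1,478 = 15,432, so u = 1,478/15,432 = 9.58%.
After the change, employed and labor force both rise by 829; unemployed unchanged → E = 14,783, U = 1,478, labor force = 16,261.
New unemployment rate = 1,478 / 16,261 = 9.09%.
Change = 9.09% − 9.58% = −0.49 percentage points.

The unemployment rate changes by −0.49 percentage points.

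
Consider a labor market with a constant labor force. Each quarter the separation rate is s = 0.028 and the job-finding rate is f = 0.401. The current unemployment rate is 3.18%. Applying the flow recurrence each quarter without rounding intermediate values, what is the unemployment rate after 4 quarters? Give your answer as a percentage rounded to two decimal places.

Unemployment rate after four quarters ≈ 6.17%.

With a fixed labor force, u_{t+1} = u_t + s·(1−u_t) − f·u_t = u_t·(1−s−f) + s.
Here 1−s−f = 0.571 and s = 0.028.
u_1 = 0.031800 × 0.571 + 0.028 = 0.046158.
u_2 = 0.046158 × 0.571 + 0.028 = 0.054356.
u_3 = 0.054356 × 0.571 + 0.028 = 0.059037.
u_4 = 0.059037 × 0.571 + 0.028 = 0.061710.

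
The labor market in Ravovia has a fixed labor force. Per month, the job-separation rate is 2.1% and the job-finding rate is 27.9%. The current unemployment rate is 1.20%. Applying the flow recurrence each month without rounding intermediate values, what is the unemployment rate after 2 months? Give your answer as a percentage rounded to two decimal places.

Unemployment rate after two months ≈ 4.16%.

With a fixed labor force, u_{t+1} = u_t + s·(1−u_t) − f·u_t = u_t·(1−s−f) + s.
Here 1−s−f = 0.700 and s = 0.021.
u_1 = 0.012000 × 0.700 + 0.021 = 0.029400.
u_2 = 0.029400 × 0.700 + 0.021 = 0.041580.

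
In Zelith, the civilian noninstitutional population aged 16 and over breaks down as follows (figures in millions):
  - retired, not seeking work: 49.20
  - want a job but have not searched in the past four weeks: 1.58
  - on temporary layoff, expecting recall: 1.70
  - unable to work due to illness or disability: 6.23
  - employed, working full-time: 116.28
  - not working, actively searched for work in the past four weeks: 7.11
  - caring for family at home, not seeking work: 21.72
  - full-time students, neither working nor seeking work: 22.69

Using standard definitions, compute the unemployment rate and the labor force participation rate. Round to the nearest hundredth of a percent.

Unemployment rate ≈ 7.04%; labor force participation rate ≈ 55.22%.

Employed = 116.28 million.
Unemployed = 1.70 + 7.11 = 8.81 million (jobless and actively searching, or on temporary layoff).
Labor force = 116.28 + 8.81 = 125.09 million.
Not in labor force = 49.20 + 1.58 + 6.23 + 21.72 + 22.69 = 101.42 million (those not working and not actively searching are outside the labor force — including those who want a job but have given up searching).
Civilian working-age population = 125.09 + 101.42 = 226.51 million.
Unemployment rate = 8.81 / 125.09 = 7.04%.
Labor force participation rate = 125.09 / 226.51 = 55.22%.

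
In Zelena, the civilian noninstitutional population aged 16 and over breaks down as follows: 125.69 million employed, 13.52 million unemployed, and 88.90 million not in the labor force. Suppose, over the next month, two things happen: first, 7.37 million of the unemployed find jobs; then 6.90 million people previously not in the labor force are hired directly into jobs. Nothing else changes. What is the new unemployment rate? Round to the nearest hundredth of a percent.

Initially, labor force = 125.69 + 13.52 = 139.21 million, so u = 13.52/139.21 = 9.71%.
After the first change, unemployed falls and employed rises by 7.37; labor force unchanged → E = 133.06, U = 6.15, labor force = 139.21 million.
After the second change, employed and labor force both rise by 6.90; unemployed unchanged → E = 139.96, U = 6.15, labor force = 146.11 million.
New unemployment rate = 6.15 / 146.11 = 4.21%.

New unemployment rate ≈ 4.21%.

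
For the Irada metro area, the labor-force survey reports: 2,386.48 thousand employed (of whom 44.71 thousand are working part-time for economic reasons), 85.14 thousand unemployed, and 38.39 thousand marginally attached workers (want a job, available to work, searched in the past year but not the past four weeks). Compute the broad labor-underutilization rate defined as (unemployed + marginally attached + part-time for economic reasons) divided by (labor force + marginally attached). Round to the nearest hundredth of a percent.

Broad underutilization rate ≈ 6.70%.

Labor force = 2,386.48 + 85.14 = 2,471.62 thousand.
Numerator = 85.14 + 38.39 + 44.71 = 168.24 thousand.
Denominator = 2,471.62 + 38.39 = 2,510.01 thousand.
Broad rate = 168.24 / 2,510.01 = 6.70%.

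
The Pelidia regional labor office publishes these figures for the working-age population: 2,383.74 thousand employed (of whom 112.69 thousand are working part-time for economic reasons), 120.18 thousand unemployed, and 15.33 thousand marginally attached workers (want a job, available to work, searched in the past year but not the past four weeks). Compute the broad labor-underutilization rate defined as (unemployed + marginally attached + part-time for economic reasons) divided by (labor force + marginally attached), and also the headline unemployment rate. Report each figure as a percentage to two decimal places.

Broad underutilization rate ≈ 9.85%; headline unemployment rate ≈ 4.80%.

Labor force = 2,383.74 + 120.18 = 2,503.92 thousand.
Numerator = 120.18 + 15.33 + 112.69 = 248.20 thousand.
Denominator = 2,503.92 + 15.33 = 2,519.25 thousand.
Broad rate = 248.20 / 2,519.25 = 9.85%.
Headline unemployment rate = 120.18 / 2,503.92 = 4.80%.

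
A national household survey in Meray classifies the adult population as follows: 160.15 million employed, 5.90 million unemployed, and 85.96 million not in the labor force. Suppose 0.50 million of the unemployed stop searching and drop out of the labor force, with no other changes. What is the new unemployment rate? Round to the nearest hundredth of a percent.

Initially, labor force = 160.15 + 5.90 = 166.05 million, so u = 5.90/166.05 = 3.55%.
After the change, unemployed and labor force both fall by 0.50 → E = 160.15, U = 5.40, labor force = 165.55 million.
New unemployment rate = 5.40 / 165.55 = 3.26%.

New unemployment rate ≈ 3.26%.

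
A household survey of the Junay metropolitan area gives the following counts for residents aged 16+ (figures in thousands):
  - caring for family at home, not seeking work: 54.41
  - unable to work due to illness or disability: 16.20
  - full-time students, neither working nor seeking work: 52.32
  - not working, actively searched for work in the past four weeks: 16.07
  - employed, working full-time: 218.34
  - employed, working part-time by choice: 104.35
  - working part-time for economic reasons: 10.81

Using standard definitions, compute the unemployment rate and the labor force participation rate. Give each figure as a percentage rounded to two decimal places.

Unemployment rate ≈ 4.60%; labor force participation rate ≈ 73.98%.

Employed = 218.34 + 104.35 + 10.81 = 333.50 thousand (anyone who worked, including part-time for economic reasons, counts as employed).
Unemployed = 16.07 thousand.
Labor force = 333.50 + 16.07 = 349.57 thousand.
Not in labor force = 54.41 + 16.20 + 52.32 = 122.93 thousand (those not working and not actively searching are outside the labor force).
Civilian working-age population = 349.57 + 122.93 = 472.50 thousand.
Unemployment rate = 16.07 / 349.57 = 4.60%.
Labor force participation rate = 349.57 / 472.50 = 73.98%.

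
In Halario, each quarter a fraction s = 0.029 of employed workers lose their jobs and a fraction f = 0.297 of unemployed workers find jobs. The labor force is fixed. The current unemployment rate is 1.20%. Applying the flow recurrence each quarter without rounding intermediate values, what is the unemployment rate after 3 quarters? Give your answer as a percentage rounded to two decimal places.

Unemployment rate after three quarters ≈ 6.54%.

With a fixed labor force, u_{t+1} = u_t + s·(1−u_t) − f·u_t = u_t·(1−s−f) + s.
Here 1−s−f = 0.674 and s = 0.029.
u_1 = 0.012000 × 0.674 + 0.029 = 0.037088.
u_2 = 0.037088 × 0.674 + 0.029 = 0.053997.
u_3 = 0.053997 × 0.674 + 0.029 = 0.065394.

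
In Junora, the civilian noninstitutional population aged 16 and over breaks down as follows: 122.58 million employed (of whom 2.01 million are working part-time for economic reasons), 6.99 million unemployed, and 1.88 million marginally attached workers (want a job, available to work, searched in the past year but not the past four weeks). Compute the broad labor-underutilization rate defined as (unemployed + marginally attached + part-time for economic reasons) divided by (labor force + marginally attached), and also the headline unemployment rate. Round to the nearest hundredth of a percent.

Broad underutilization rate ≈ 8.28%; headline unemployment rate ≈ 5.39%.

Labor force = 122.58 + 6.99 = 129.57 million.
Numerator = 6.99 + 1.88 + 2.01 = 10.88 million.
Denominator = 129.57 + 1.88 = 131.45 million.
Broad rate = 10.88 / 131.45 = 8.28%.
Headline unemployment rate = 6.99 / 129.57 = 5.39%.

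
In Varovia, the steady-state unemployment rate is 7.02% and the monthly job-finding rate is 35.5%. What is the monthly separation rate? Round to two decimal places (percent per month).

From u* = s/(s+f): s = u·f/(1−u).
s = 0.0702 × 35.5 / (1 − 0.0702) = 2.4921 / 0.9298 ≈ 2.68% per month.

Separation rate ≈ 2.68% per month.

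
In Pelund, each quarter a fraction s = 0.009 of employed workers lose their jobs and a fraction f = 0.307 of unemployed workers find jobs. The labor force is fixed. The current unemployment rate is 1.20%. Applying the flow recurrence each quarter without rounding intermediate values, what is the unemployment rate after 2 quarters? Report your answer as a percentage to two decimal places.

Unemployment rate after two quarters ≈ 2.08%.

With a fixed labor force, u_{t+1} = u_t + s·(1−u_t) − f·u_t = u_t·(1−s−f) + s.
Here 1−s−f = 0.684 and s = 0.009.
u_1 = 0.012000 × 0.684 + 0.009 = 0.017208.
u_2 = 0.017208 × 0.684 + 0.009 = 0.020770.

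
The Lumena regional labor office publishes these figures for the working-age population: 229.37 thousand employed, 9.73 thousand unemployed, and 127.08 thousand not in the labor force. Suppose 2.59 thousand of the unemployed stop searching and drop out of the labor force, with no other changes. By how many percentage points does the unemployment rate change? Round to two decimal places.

Initially, labor force = 229.37 + 9.73 = 239.10 thousand, so u = 9.73/239.10 = 4.07%.
After the change, unemployed and labor force both fall by 2.59 → E = 229.37, U = 7.14, labor force = 236.51 thousand.
New unemployment rate = 7.14 / 236.51 = 3.02%.
Change = 3.02% − 4.07% = −1.05 percentage points.

The unemployment rate changes by −1.05 percentage points.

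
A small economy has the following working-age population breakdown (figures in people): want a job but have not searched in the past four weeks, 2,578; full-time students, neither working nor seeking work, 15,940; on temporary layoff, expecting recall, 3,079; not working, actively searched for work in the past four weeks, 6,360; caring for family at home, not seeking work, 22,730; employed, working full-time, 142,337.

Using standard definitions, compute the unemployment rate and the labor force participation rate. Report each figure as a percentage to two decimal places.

Unemployment rate ≈ 6.22%; labor force participation rate ≈ 78.63%.

Employed = 142,337.
Unemployed = 3,079 + 6,360 = 9,439 (jobless and actively searching, or on temporary layoff).
Labor force = 142,337 + 9,439 = 151,776.
Not in labor force = 2,578 + 15,940 + 22,730 = 41,248 (those not working and not actively searching are outside the labor force — including those who want a job but have given up searching).
Civilian working-age population = 151,776 + 41,248 = 193,024.
Unemployment rate = 9,439 / 151,776 = 6.22%.
Labor force participation rate = 151,776 / 193,024 = 78.63%.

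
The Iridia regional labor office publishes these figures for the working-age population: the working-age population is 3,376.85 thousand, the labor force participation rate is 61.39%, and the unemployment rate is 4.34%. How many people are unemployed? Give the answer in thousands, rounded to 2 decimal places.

Labor force = 0.6139 × 3,376.85 = 2,073.05 thousand.
Unemployed = 0.0434 × 2,073.05 ≈ 89.97 thousand.

About 89.97 thousand are unemployed.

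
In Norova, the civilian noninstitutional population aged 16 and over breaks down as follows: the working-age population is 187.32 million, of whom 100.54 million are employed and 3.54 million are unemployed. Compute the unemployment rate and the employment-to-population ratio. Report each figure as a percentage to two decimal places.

Unemployment rate ≈ 3.40%; employment-population ratio ≈ 53.67%.

Labor force = employed + unemployed = 100.54 + 3.54 = 104.08 million.
Unemployment rate = 3.54 / 104.08 = 3.40%.
Employment-population ratio = 100.54 / 187.32 = 53.67%.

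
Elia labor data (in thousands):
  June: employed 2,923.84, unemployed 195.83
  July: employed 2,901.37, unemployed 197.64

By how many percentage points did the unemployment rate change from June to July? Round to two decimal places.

The unemployment rate changed by +0.10 percentage points.

June: labor force = 2,923.84 + 195.83 = 3,119.67; u = 195.83/3,119.67 = 6.28%.
July: labor force = 2,901.37 + 197.64 = 3,099.01; u = 197.64/3,099.01 = 6.38%.
Change = 6.38% − 6.28% = +0.10 pp.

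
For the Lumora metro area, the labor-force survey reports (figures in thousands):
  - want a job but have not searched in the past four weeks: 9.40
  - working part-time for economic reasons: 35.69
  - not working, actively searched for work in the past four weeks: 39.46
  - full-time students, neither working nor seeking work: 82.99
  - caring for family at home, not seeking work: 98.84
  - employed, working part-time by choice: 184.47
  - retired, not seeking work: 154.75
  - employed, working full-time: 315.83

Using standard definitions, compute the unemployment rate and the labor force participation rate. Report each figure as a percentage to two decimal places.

Employed = 35.69 + 184.47 + 315.83 = 535.99 thousand (anyone who worked, including part-time for economic reasons, counts as employed).
Unemployed = 39.46 thousand.
Labor force = 535.99 + 39.46 = 575.45 thousand.
Not in labor force = 9.40 + 82.99 + 98.84 + 154.75 = 345.98 thousand (those not working and not actively searching are outside the labor force — including those who want a job but have given up searching).
Civilian working-age population = 575.45 + 345.98 = 921.43 thousand.
Unemployment rate = 39.46 / 575.45 = 6.86%.
Labor force participation rate = 575.45 / 921.43 = 62.45%.

Unemployment rate ≈ 6.86%; labor force participation rate ≈ 62.45%.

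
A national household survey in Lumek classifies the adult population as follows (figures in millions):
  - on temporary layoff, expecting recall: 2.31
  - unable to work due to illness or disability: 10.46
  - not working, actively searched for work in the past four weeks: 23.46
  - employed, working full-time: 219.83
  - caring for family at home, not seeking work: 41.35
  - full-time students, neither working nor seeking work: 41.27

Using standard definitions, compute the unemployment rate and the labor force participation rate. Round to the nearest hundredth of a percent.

Unemployment rate ≈ 10.49%; labor force participation rate ≈ 72.52%.

Employed = 219.83 million.
Unemployed = 2.31 + 23.46 = 25.77 million (jobless and actively searching, or on temporary layoff).
Labor force = 219.83 + 25.77 = 245.60 million.
Not in labor force = 10.46 + 41.35 + 41.27 = 93.08 million (those not working and not actively searching are outside the labor force).
Civilian working-age population = 245.60 + 93.08 = 338.68 million.
Unemployment rate = 25.77 / 245.60 = 10.49%.
Labor force participation rate = 245.60 / 338.68 = 72.52%.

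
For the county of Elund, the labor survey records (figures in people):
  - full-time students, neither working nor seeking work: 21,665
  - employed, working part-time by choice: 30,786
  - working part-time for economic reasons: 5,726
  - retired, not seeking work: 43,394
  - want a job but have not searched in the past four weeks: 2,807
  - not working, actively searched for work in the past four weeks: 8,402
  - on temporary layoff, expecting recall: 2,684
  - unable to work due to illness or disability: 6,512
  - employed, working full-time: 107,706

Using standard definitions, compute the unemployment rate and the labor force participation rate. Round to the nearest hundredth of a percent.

Employed = 30,786 + 5,726 + 107,706 = 144,218 (anyone who worked, including part-time for economic reasons, counts as employed).
Unemployed = 8,402 + 2,684 = 11,086 (jobless and actively searching, or on temporary layoff).
Labor force = 144,218 + 11,086 = 155,304.
Not in labor force = 21,665 + 43,394 + 2,807 + 6,512 = 74,378 (those not working and not actively searching are outside the labor force — including those who want a job but have given up searching).
Civilian working-age population = 155,304 + 74,378 = 229,682.
Unemployment rate = 11,086 / 155,304 = 7.14%.
Labor force participation rate = 155,304 / 229,682 = 67.62%.

Unemployment rate ≈ 7.14%; labor force participation rate ≈ 67.62%.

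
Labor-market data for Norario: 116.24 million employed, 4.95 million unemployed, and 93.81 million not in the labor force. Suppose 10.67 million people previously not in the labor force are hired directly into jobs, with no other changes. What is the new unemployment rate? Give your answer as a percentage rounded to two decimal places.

New unemployment rate ≈ 3.75%.

Initially, labor force = 116.24 + 4.95 = 121.19 million, so u = 4.95/121.19 = 4.08%.
After the change, employed and labor force both rise by 10.67; unemployed unchanged → E = 126.91, U = 4.95, labor force = 131.86 million.
New unemployment rate = 4.95 / 131.86 = 3.75%.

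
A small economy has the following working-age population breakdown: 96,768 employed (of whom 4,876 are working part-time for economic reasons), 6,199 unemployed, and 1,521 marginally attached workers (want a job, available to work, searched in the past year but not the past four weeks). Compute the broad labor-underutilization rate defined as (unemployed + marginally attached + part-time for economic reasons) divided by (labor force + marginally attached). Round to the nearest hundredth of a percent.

Broad underutilization rate ≈ 12.05%.

Labor force = 96,768 + 6,199 = 102,967.
Numerator = 6,199 + 1,521 + 4,876 = 12,596.
Denominator = 102,967 + 1,521 = 104,488.
Broad rate = 12,596 / 104,488 = 12.05%.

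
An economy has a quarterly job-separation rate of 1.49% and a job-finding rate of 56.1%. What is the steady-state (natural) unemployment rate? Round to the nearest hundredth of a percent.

Steady-state unemployment rate ≈ 2.59%.

At steady state the flows balance: s·E = f·U, so U/(E+U) = s/(s+f).
u* = 1.49 / (1.49 + 56.1) = 1.49 / 57.59 = 2.59%.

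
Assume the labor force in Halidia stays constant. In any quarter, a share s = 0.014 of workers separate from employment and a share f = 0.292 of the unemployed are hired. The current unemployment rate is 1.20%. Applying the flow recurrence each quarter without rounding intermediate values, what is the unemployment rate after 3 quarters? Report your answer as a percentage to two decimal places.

With a fixed labor force, u_{t+1} = u_t + s·(1−u_t) − f·u_t = u_t·(1−s−f) + s.
Here 1−s−f = 0.694 and s = 0.014.
u_1 = 0.012000 × 0.694 + 0.014 = 0.022328.
u_2 = 0.022328 × 0.694 + 0.014 = 0.029496.
u_3 = 0.029496 × 0.694 + 0.014 = 0.034470.

Unemployment rate after three quarters ≈ 3.45%.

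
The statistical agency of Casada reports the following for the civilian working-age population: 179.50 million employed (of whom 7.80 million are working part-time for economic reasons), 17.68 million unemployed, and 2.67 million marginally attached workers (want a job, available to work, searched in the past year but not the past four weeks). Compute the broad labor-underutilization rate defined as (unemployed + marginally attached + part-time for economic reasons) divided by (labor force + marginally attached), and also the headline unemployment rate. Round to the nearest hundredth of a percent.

Broad underutilization rate ≈ 14.09%; headline unemployment rate ≈ 8.97%.

Labor force = 179.50 + 17.68 = 197.18 million.
Numerator = 17.68 + 2.67 + 7.80 = 28.15 million.
Denominator = 197.18 + 2.67 = 199.85 million.
Broad rate = 28.15 / 199.85 = 14.09%.
Headline unemployment rate = 17.68 / 197.18 = 8.97%.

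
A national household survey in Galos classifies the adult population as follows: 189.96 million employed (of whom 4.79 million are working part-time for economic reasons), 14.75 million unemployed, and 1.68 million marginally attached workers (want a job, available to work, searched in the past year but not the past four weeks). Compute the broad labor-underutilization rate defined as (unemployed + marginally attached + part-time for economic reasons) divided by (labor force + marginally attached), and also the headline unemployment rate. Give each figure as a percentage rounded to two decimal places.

Broad underutilization rate ≈ 10.28%; headline unemployment rate ≈ 7.21%.

Labor force = 189.96 + 14.75 = 204.71 million.
Numerator = 14.75 + 1.68 + 4.79 = 21.22 million.
Denominator = 204.71 + 1.68 = 206.39 million.
Broad rate = 21.22 / 206.39 = 10.28%.
Headline unemployment rate = 14.75 / 204.71 = 7.21%.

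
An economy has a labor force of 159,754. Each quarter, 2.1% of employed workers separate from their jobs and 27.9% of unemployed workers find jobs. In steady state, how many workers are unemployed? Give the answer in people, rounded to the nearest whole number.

Steady-state unemployment rate u* = s/(s+f) = 2.1/(2.1+27.9) = 0.070000.
Unemployed = u* × labor force = 0.070000 × 159,754 ≈ 11,183.

About 11,183 are unemployed in steady state.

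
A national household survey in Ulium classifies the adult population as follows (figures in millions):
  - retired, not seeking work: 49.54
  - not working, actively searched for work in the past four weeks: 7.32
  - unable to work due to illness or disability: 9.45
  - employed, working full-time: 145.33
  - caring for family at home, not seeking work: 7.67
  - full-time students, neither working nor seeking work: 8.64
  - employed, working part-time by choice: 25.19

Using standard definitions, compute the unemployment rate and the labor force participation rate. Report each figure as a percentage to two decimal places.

Unemployment rate ≈ 4.12%; labor force participation rate ≈ 70.25%.

Employed = 145.33 + 25.19 = 170.52 million.
Unemployed = 7.32 million.
Labor force = 170.52 + 7.32 = 177.84 million.
Not in labor force = 49.54 + 9.45 + 7.67 + 8.64 = 75.30 million (those not working and not actively searching are outside the labor force).
Civilian working-age population = 177.84 + 75.30 = 253.14 million.
Unemployment rate = 7.32 / 177.84 = 4.12%.
Labor force participation rate = 177.84 / 253.14 = 70.25%.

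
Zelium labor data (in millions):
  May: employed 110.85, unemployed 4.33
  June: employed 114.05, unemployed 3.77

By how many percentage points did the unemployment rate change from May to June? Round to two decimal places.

The unemployment rate changed by −0.56 percentage points.

May: labor force = 110.85 + 4.33 = 115.18; u = 4.33/115.18 = 3.76%.
June: labor force = 114.05 + 3.77 = 117.82; u = 3.77/117.82 = 3.20%.
Change = 3.20% − 3.76% = −0.56 pp.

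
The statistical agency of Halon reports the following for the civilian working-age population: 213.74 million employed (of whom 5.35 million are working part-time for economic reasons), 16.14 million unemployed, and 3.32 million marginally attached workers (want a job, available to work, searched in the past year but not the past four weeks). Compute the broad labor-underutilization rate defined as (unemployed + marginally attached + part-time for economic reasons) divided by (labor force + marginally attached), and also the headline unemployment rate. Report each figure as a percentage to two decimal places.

Broad underutilization rate ≈ 10.64%; headline unemployment rate ≈ 7.02%.

Labor force = 213.74 + 16.14 = 229.88 million.
Numerator = 16.14 + 3.32 + 5.35 = 24.81 million.
Denominator = 229.88 + 3.32 = 233.20 million.
Broad rate = 24.81 / 233.20 = 10.64%.
Headline unemployment rate = 16.14 / 229.88 = 7.02%.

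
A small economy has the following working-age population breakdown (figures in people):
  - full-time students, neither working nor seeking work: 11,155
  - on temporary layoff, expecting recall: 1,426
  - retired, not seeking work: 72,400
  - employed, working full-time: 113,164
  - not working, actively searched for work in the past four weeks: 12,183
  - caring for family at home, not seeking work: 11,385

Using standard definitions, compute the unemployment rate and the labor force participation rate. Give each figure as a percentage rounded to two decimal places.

Employed = 113,164.
Unemployed = 1,426 + 12,183 = 13,609 (jobless and actively searching, or on temporary layoff).
Labor force = 113,164 + 13,609 = 126,773.
Not in labor force = 11,155 + 72,400 + 11,385 = 94,940 (those not working and not actively searching are outside the labor force).
Civilian working-age population = 126,773 + 94,940 = 221,713.
Unemployment rate = 13,609 / 126,773 = 10.73%.
Labor force participation rate = 126,773 / 221,713 = 57.18%.

Unemployment rate ≈ 10.73%; labor force participation rate ≈ 57.18%.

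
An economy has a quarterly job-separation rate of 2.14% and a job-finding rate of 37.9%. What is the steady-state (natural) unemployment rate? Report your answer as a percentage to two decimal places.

At steady state the flows balance: s·E = f·U, so U/(E+U) = s/(s+f).
u* = 2.14 / (2.14 + 37.9) = 2.14 / 40.04 = 5.34%.

Steady-state unemployment rate ≈ 5.34%.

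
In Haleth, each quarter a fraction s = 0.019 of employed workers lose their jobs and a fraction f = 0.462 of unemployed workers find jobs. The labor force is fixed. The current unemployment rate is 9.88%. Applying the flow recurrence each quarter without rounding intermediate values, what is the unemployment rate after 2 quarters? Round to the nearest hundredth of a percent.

Unemployment rate after two quarters ≈ 5.55%.

With a fixed labor force, u_{t+1} = u_t + s·(1−u_t) − f·u_t = u_t·(1−s−f) + s.
Here 1−s−f = 0.519 and s = 0.019.
u_1 = 0.098800 × 0.519 + 0.019 = 0.070277.
u_2 = 0.070277 × 0.519 + 0.019 = 0.055474.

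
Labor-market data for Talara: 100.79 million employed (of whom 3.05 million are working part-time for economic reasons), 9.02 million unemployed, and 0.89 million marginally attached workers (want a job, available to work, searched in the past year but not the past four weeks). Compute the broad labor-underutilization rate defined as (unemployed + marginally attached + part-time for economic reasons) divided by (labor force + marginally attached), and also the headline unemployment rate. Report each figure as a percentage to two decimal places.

Broad underutilization rate ≈ 11.71%; headline unemployment rate ≈ 8.21%.

Labor force = 100.79 + 9.02 = 109.81 million.
Numerator = 9.02 + 0.89 + 3.05 = 12.96 million.
Denominator = 109.81 + 0.89 = 110.70 million.
Broad rate = 12.96 / 110.70 = 11.71%.
Headline unemployment rate = 9.02 / 109.81 = 8.21%.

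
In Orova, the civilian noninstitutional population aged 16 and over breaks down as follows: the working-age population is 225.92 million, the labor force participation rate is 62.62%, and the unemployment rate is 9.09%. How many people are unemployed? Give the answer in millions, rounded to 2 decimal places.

About 12.86 million are unemployed.

Labor force = 0.6262 × 225.92 = 141.47 million.
Unemployed = 0.0909 × 141.47 ≈ 12.86 million.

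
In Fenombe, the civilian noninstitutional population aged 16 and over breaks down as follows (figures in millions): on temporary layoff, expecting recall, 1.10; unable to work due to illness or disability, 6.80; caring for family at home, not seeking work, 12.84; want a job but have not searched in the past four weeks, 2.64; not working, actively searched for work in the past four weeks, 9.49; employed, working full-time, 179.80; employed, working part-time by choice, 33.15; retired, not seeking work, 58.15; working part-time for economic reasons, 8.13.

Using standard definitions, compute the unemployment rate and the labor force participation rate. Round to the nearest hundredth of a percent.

Unemployment rate ≈ 4.57%; labor force participation rate ≈ 74.23%.

Employed = 179.80 + 33.15 + 8.13 = 221.08 million (anyone who worked, including part-time for economic reasons, counts as employed).
Unemployed = 1.10 + 9.49 = 10.59 million (jobless and actively searching, or on temporary layoff).
Labor force = 221.08 + 10.59 = 231.67 million.
Not in labor force = 6.80 + 12.84 + 2.64 + 58.15 = 80.43 million (those not working and not actively searching are outside the labor force — including those who want a job but have given up searching).
Civilian working-age population = 231.67 + 80.43 = 312.10 million.
Unemployment rate = 10.59 / 231.67 = 4.57%.
Labor force participation rate = 231.67 / 312.10 = 74.23%.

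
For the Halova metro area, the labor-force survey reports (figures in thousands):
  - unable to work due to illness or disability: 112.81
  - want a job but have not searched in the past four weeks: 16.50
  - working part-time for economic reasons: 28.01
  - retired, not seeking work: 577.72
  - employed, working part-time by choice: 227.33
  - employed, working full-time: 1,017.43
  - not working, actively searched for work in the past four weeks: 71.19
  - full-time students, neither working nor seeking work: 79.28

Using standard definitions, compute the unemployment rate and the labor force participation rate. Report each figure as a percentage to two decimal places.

Unemployment rate ≈ 5.30%; labor force participation rate ≈ 63.09%.

Employed = 28.01 + 227.33 + 1,017.43 = 1,272.77 thousand (anyone who worked, including part-time for economic reasons, counts as employed).
Unemployed = 71.19 thousand.
Labor force = 1,272.77 + 71.19 = 1,343.96 thousand.
Not in labor force = 112.81 + 16.50 + 577.72 + 79.28 = 786.31 thousand (those not working and not actively searching are outside the labor force — including those who want a job but have given up searching).
Civilian working-age population = 1,343.96 + 786.31 = 2,130.27 thousand.
Unemployment rate = 71.19 / 1,343.96 = 5.30%.
Labor force participation rate = 1,343.96 / 2,130.27 = 63.09%.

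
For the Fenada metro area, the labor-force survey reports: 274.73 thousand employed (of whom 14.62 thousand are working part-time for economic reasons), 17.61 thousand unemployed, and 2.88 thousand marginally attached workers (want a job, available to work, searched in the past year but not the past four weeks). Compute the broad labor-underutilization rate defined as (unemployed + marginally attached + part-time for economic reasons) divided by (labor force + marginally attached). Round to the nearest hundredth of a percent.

Labor force = 274.73 + 17.61 = 292.34 thousand.
Numerator = 17.61 + 2.88 + 14.62 = 35.11 thousand.
Denominator = 292.34 + 2.88 = 295.22 thousand.
Broad rate = 35.11 / 295.22 = 11.89%.

Broad underutilization rate ≈ 11.89%.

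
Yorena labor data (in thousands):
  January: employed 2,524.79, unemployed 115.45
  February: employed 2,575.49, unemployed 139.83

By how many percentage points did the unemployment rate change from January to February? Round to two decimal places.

The unemployment rate changed by +0.78 percentage points.

January: labor force = 2,524.79 + 115.45 = 2,640.24; u = 115.45/2,640.24 = 4.37%.
February: labor force = 2,575.49 + 139.83 = 2,715.32; u = 139.83/2,715.32 = 5.15%.
Change = 5.15% − 4.37% = +0.78 pp.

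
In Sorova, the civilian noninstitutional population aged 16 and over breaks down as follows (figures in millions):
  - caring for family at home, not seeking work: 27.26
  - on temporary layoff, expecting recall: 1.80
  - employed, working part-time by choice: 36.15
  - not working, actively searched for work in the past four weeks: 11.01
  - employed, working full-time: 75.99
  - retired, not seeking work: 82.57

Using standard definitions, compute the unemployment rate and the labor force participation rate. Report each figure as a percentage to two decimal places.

Employed = 36.15 + 75.99 = 112.14 million.
Unemployed = 1.80 + 11.01 = 12.81 million (jobless and actively searching, or on temporary layoff).
Labor force = 112.14 + 12.81 = 124.95 million.
Not in labor force = 27.26 + 82.57 = 109.83 million (those not working and not actively searching are outside the labor force).
Civilian working-age population = 124.95 + 109.83 = 234.78 million.
Unemployment rate = 12.81 / 124.95 = 10.25%.
Labor force participation rate = 124.95 / 234.78 = 53.22%.

Unemployment rate ≈ 10.25%; labor force participation rate ≈ 53.22%.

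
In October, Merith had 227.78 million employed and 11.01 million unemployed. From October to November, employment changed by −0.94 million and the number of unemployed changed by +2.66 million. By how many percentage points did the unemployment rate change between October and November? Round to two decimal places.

The unemployment rate changed by +1.07 percentage points.

October: labor force = 227.78 + 11.01 = 238.79; u = 11.01/238.79 = 4.61%.
November: labor force = 226.84 + 13.67 = 240.51; u = 13.67/240.51 = 5.68%.
Change = 5.68% − 4.61% = +1.07 pp.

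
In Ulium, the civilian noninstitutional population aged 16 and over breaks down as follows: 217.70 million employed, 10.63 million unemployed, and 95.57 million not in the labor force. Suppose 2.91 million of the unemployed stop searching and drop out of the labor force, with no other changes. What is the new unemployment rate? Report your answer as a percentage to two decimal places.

Initially, labor force = 217.70 + 10.63 = 228.33 million, so u = 10.63/228.33 = 4.66%.
After the change, unemployed and labor force both fall by 2.91 → E = 217.70, U = 7.72, labor force = 225.42 million.
New unemployment rate = 7.72 / 225.42 = 3.42%.

New unemployment rate ≈ 3.42%.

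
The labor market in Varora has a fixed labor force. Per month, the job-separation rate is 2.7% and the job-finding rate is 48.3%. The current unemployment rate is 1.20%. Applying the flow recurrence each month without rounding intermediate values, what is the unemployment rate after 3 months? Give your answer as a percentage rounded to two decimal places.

Unemployment rate after three months ≈ 4.81%.

With a fixed labor force, u_{t+1} = u_t + s·(1−u_t) − f·u_t = u_t·(1−s−f) + s.
Here 1−s−f = 0.490 and s = 0.027.
u_1 = 0.012000 × 0.490 + 0.027 = 0.032880.
u_2 = 0.032880 × 0.490 + 0.027 = 0.043111.
u_3 = 0.043111 × 0.490 + 0.027 = 0.048124.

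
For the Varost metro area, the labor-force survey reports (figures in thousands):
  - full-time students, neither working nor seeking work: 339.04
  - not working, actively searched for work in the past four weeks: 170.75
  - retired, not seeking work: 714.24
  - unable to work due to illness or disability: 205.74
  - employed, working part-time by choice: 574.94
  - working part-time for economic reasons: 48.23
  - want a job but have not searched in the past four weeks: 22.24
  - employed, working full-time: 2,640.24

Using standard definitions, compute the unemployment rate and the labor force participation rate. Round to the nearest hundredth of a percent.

Unemployment rate ≈ 4.97%; labor force participation rate ≈ 72.83%.

Employed = 574.94 + 48.23 + 2,640.24 = 3,263.41 thousand (anyone who worked, including part-time for economic reasons, counts as employed).
Unemployed = 170.75 thousand.
Labor force = 3,263.41 + 170.75 = 3,434.16 thousand.
Not in labor force = 339.04 + 714.24 + 205.74 + 22.24 = 1,281.26 thousand (those not working and not actively searching are outside the labor force — including those who want a job but have given up searching).
Civilian working-age population = 3,434.16 + 1,281.26 = 4,715.42 thousand.
Unemployment rate = 170.75 / 3,434.16 = 4.97%.
Labor force participation rate = 3,434.16 / 4,715.42 = 72.83%.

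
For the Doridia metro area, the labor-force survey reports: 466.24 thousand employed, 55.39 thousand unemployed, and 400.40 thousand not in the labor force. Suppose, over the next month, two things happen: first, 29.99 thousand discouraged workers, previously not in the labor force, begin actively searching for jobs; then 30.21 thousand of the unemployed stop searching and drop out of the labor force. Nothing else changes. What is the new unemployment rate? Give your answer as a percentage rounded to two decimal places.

New unemployment rate ≈ 10.58%.

Initially, labor force = 466.24 + 55.39 = 521.63 thousand, so u = 55.39/521.63 = 10.62%.
After the first change, unemployed and labor force both rise by 29.99 → E = 466.24, U = 85.38, labor force = 551.62 thousand.
After the second change, unemployed and labor force both fall by 30.21 → E = 466.24, U = 55.17, labor force = 521.41 thousand.
New unemployment rate = 55.17 / 521.41 = 10.58%.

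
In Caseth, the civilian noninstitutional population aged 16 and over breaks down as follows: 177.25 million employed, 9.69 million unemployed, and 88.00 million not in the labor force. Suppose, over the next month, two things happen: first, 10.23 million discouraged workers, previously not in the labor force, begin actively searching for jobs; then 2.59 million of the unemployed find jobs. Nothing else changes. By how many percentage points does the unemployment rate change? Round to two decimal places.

Initially, labor force = 177.25 + 9.69 = 186.94 million, so u = 9.69/186.94 = 5.18%.
After the first change, unemployed and labor force both rise by 10.23 → E = 177.25, U = 19.92, labor force = 197.17 million.
After the second change, unemployed falls and employed rises by 2.59; labor force unchanged → E = 179.84, U = 17.33, labor force = 197.17 million.
New unemployment rate = 17.33 / 197.17 = 8.79%.
Change = 8.79% − 5.18% = +3.61 percentage points.

The unemployment rate changes by +3.61 percentage points.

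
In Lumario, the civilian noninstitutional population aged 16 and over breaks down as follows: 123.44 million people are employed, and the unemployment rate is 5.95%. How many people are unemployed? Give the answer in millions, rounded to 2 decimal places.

About 7.81 million are unemployed.

Let U be the number unemployed. The labor force is E + U, and U/(E+U) = 0.0595.
So U = 0.0595 × 123.44 / (1 − 0.0595) = 7.3447 / 0.9405 ≈ 7.81 million.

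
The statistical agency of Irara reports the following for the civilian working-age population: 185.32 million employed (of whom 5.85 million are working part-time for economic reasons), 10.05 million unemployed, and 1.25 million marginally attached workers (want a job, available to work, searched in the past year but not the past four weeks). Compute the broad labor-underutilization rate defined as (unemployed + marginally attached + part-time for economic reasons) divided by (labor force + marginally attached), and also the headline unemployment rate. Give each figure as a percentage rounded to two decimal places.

Labor force = 185.32 + 10.05 = 195.37 million.
Numerator = 10.05 + 1.25 + 5.85 = 17.15 million.
Denominator = 195.37 + 1.25 = 196.62 million.
Broad rate = 17.15 / 196.62 = 8.72%.
Headline unemployment rate = 10.05 / 195.37 = 5.14%.

Broad underutilization rate ≈ 8.72%; headline unemployment rate ≈ 5.14%.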